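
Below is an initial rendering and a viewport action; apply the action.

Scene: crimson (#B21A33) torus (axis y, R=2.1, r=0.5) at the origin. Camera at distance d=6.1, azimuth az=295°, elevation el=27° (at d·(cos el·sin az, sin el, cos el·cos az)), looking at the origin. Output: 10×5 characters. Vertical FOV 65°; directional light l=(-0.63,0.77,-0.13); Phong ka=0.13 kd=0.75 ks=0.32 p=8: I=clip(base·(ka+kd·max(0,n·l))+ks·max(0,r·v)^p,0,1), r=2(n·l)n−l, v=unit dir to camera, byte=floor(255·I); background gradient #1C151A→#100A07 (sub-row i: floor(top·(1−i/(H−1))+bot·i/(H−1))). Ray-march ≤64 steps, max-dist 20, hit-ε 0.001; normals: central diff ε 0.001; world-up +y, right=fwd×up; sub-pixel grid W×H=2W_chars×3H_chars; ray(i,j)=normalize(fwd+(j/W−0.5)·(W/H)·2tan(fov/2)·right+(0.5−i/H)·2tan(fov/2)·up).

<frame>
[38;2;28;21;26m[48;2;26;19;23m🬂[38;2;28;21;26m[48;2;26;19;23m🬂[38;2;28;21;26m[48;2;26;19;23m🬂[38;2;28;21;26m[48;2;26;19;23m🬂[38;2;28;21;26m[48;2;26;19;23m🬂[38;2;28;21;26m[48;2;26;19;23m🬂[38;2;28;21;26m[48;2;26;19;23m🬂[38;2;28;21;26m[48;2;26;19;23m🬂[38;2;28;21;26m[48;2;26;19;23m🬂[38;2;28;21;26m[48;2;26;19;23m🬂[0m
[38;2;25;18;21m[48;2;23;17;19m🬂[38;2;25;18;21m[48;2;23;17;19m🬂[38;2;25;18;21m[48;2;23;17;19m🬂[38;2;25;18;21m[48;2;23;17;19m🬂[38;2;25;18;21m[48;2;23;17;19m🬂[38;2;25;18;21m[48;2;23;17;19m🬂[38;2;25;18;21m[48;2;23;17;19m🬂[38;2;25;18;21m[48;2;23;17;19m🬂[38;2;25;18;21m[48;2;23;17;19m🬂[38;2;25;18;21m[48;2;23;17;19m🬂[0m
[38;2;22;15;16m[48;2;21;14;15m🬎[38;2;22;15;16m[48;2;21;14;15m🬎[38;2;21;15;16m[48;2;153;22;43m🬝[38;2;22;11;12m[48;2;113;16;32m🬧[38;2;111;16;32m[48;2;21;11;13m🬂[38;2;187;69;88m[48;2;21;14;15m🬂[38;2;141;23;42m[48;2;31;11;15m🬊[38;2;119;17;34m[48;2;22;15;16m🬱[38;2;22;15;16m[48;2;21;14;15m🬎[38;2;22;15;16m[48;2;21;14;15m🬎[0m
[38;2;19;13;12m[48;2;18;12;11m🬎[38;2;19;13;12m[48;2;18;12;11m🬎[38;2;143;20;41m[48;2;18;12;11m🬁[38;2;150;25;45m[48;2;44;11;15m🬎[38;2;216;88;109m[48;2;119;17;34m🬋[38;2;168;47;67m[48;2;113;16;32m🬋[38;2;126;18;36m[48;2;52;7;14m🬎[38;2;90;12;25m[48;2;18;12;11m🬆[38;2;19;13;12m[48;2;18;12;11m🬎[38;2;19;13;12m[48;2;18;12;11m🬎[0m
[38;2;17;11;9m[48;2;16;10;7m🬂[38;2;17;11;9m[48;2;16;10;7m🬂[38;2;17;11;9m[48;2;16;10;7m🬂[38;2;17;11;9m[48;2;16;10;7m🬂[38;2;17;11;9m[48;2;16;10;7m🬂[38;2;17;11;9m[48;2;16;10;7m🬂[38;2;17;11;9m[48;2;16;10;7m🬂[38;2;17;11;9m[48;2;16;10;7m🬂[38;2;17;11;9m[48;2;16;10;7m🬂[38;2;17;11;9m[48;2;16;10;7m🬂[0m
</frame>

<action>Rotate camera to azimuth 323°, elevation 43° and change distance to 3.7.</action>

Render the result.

<frame>
[38;2;28;21;26m[48;2;26;19;23m🬂[38;2;28;21;26m[48;2;26;19;23m🬂[38;2;28;21;26m[48;2;26;19;23m🬂[38;2;28;21;26m[48;2;26;19;23m🬂[38;2;28;21;26m[48;2;26;19;23m🬂[38;2;28;21;26m[48;2;26;19;23m🬂[38;2;28;21;26m[48;2;26;19;23m🬂[38;2;28;21;26m[48;2;26;19;23m🬂[38;2;28;21;26m[48;2;26;19;23m🬂[38;2;28;21;26m[48;2;26;19;23m🬂[0m
[38;2;25;18;21m[48;2;23;17;19m🬂[38;2;25;18;21m[48;2;23;17;19m🬂[38;2;24;17;20m[48;2;102;14;29m🬎[38;2;35;12;16m[48;2;112;16;32m🬰[38;2;104;16;30m[48;2;27;11;14m🬋[38;2;41;13;18m[48;2;152;45;63m🬰[38;2;51;17;24m[48;2;168;45;65m🬒[38;2;24;17;20m[48;2;162;35;56m🬊[38;2;131;19;37m[48;2;24;17;20m🬏[38;2;25;18;21m[48;2;23;17;19m🬂[0m
[38;2;21;15;16m[48;2;152;22;43m🬝[38;2;46;13;18m[48;2;113;16;32m🬟[38;2;70;10;20m[48;2;24;5;8m🬀[38;2;23;3;6m[48;2;21;14;15m🬂[38;2;22;15;16m[48;2;21;14;15m🬎[38;2;22;15;16m[48;2;21;14;15m🬎[38;2;21;14;15m[48;2;40;5;11m🬺[38;2;129;19;37m[48;2;21;14;15m🬊[38;2;148;21;42m[48;2;135;19;38m🬌[38;2;22;15;16m[48;2;112;16;32m🬊[0m
[38;2;19;12;12m[48;2;154;27;48m▌[38;2;93;13;26m[48;2;132;25;43m▐[38;2;31;8;11m[48;2;85;12;24m🬬[38;2;19;13;12m[48;2;18;12;11m🬎[38;2;19;13;12m[48;2;18;12;11m🬎[38;2;19;13;12m[48;2;18;12;11m🬎[38;2;19;13;12m[48;2;18;12;11m🬎[38;2;19;12;12m[48;2;109;15;31m🬝[38;2;124;17;35m[48;2;133;19;37m🬲[38;2;126;18;36m[48;2;104;14;29m▌[0m
[38;2;150;23;44m[48;2;16;10;8m▐[38;2;190;66;86m[48;2;151;31;51m🬪[38;2;123;24;41m[48;2;206;89;108m🬎[38;2;76;11;21m[48;2;134;29;46m🬊[38;2;17;11;9m[48;2;110;16;31m🬂[38;2;17;11;9m[48;2;110;16;31m🬂[38;2;17;11;9m[48;2;112;16;32m🬀[38;2;109;15;31m[48;2;123;17;35m🬀[38;2;123;17;34m[48;2;112;16;32m🬝[38;2;103;14;29m[48;2;69;9;19m🬕[0m
</frame>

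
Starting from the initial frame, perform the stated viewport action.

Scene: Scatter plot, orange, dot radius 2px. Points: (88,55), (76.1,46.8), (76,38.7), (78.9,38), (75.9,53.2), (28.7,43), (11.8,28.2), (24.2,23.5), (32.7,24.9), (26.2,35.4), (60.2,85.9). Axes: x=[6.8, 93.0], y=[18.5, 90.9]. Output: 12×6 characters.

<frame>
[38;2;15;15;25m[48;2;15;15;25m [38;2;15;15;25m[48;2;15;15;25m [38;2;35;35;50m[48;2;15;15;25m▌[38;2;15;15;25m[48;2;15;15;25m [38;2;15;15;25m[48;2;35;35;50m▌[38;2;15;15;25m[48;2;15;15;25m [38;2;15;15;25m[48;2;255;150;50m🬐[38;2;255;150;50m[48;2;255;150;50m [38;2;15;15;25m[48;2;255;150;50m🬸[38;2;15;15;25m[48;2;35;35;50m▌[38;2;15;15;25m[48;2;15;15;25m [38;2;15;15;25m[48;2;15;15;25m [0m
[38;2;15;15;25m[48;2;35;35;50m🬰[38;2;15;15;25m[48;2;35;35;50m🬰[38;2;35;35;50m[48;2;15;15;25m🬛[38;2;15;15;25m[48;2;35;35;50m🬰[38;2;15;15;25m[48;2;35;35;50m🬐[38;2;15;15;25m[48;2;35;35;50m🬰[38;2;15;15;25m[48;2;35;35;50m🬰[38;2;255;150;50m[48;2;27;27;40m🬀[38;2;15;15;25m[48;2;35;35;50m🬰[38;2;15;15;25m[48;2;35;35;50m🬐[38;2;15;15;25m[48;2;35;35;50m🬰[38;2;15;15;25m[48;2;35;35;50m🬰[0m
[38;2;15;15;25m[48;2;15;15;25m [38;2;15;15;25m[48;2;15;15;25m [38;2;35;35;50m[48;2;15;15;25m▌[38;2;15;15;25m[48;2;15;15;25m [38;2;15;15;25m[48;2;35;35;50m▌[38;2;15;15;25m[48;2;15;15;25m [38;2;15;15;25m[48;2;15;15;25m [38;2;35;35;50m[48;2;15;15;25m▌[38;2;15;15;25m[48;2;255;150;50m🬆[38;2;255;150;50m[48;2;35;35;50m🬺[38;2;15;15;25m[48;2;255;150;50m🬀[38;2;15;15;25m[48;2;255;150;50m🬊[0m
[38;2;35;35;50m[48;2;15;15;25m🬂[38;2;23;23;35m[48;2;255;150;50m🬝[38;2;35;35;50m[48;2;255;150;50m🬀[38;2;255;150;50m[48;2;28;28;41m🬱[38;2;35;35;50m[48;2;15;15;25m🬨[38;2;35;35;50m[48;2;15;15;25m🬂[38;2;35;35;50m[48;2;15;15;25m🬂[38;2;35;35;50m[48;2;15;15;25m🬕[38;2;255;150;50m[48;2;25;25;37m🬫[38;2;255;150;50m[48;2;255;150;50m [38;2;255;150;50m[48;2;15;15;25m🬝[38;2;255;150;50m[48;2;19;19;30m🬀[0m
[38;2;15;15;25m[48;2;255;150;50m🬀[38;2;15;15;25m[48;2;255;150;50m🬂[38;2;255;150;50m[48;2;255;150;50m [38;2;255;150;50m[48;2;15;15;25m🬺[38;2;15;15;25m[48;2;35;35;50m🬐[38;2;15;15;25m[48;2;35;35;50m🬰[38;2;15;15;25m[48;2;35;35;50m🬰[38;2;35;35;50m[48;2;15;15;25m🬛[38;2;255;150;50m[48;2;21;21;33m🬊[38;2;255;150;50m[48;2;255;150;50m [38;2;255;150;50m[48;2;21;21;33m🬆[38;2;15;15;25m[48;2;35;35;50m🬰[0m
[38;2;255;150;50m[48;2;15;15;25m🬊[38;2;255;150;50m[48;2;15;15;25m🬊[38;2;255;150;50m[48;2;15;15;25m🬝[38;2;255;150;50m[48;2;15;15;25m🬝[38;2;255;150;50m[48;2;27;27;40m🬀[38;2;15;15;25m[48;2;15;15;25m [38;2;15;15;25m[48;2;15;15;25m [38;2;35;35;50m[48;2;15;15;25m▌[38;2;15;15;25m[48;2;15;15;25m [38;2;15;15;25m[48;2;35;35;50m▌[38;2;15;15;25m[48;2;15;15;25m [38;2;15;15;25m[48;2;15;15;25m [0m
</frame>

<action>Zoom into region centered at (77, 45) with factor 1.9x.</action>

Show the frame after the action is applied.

<frame>
[38;2;15;15;25m[48;2;15;15;25m [38;2;15;15;25m[48;2;15;15;25m [38;2;35;35;50m[48;2;15;15;25m▌[38;2;15;15;25m[48;2;15;15;25m [38;2;15;15;25m[48;2;35;35;50m▌[38;2;15;15;25m[48;2;255;150;50m🬬[38;2;15;15;25m[48;2;15;15;25m [38;2;35;35;50m[48;2;15;15;25m▌[38;2;15;15;25m[48;2;255;150;50m🬝[38;2;15;15;25m[48;2;35;35;50m▌[38;2;15;15;25m[48;2;15;15;25m [38;2;15;15;25m[48;2;15;15;25m [0m
[38;2;15;15;25m[48;2;35;35;50m🬰[38;2;15;15;25m[48;2;35;35;50m🬰[38;2;35;35;50m[48;2;15;15;25m🬛[38;2;15;15;25m[48;2;35;35;50m🬰[38;2;15;15;25m[48;2;255;150;50m🬐[38;2;255;150;50m[48;2;255;150;50m [38;2;19;19;30m[48;2;255;150;50m🬸[38;2;27;27;40m[48;2;255;150;50m🬴[38;2;255;150;50m[48;2;255;150;50m [38;2;255;150;50m[48;2;35;35;50m🬛[38;2;15;15;25m[48;2;35;35;50m🬰[38;2;15;15;25m[48;2;35;35;50m🬰[0m
[38;2;15;15;25m[48;2;15;15;25m [38;2;15;15;25m[48;2;15;15;25m [38;2;35;35;50m[48;2;15;15;25m▌[38;2;15;15;25m[48;2;15;15;25m [38;2;23;23;35m[48;2;255;150;50m🬴[38;2;255;150;50m[48;2;255;150;50m [38;2;255;150;50m[48;2;15;15;25m🬛[38;2;35;35;50m[48;2;15;15;25m▌[38;2;15;15;25m[48;2;255;150;50m🬺[38;2;15;15;25m[48;2;35;35;50m▌[38;2;15;15;25m[48;2;15;15;25m [38;2;15;15;25m[48;2;15;15;25m [0m
[38;2;35;35;50m[48;2;15;15;25m🬂[38;2;35;35;50m[48;2;15;15;25m🬂[38;2;35;35;50m[48;2;15;15;25m🬕[38;2;35;35;50m[48;2;15;15;25m🬂[38;2;28;28;41m[48;2;255;150;50m🬆[38;2;255;150;50m[48;2;255;150;50m [38;2;255;150;50m[48;2;35;35;50m🬺[38;2;27;27;40m[48;2;255;150;50m🬬[38;2;35;35;50m[48;2;15;15;25m🬂[38;2;35;35;50m[48;2;15;15;25m🬨[38;2;35;35;50m[48;2;15;15;25m🬂[38;2;35;35;50m[48;2;15;15;25m🬂[0m
[38;2;15;15;25m[48;2;35;35;50m🬰[38;2;15;15;25m[48;2;35;35;50m🬰[38;2;35;35;50m[48;2;15;15;25m🬛[38;2;15;15;25m[48;2;35;35;50m🬰[38;2;27;27;40m[48;2;255;150;50m🬺[38;2;255;150;50m[48;2;21;21;33m🬆[38;2;255;150;50m[48;2;21;21;33m🬆[38;2;35;35;50m[48;2;15;15;25m🬛[38;2;15;15;25m[48;2;35;35;50m🬰[38;2;15;15;25m[48;2;35;35;50m🬐[38;2;15;15;25m[48;2;35;35;50m🬰[38;2;15;15;25m[48;2;35;35;50m🬰[0m
[38;2;15;15;25m[48;2;15;15;25m [38;2;15;15;25m[48;2;15;15;25m [38;2;35;35;50m[48;2;15;15;25m▌[38;2;15;15;25m[48;2;15;15;25m [38;2;15;15;25m[48;2;35;35;50m▌[38;2;15;15;25m[48;2;15;15;25m [38;2;15;15;25m[48;2;15;15;25m [38;2;35;35;50m[48;2;15;15;25m▌[38;2;15;15;25m[48;2;15;15;25m [38;2;15;15;25m[48;2;35;35;50m▌[38;2;15;15;25m[48;2;15;15;25m [38;2;15;15;25m[48;2;15;15;25m [0m
</frame>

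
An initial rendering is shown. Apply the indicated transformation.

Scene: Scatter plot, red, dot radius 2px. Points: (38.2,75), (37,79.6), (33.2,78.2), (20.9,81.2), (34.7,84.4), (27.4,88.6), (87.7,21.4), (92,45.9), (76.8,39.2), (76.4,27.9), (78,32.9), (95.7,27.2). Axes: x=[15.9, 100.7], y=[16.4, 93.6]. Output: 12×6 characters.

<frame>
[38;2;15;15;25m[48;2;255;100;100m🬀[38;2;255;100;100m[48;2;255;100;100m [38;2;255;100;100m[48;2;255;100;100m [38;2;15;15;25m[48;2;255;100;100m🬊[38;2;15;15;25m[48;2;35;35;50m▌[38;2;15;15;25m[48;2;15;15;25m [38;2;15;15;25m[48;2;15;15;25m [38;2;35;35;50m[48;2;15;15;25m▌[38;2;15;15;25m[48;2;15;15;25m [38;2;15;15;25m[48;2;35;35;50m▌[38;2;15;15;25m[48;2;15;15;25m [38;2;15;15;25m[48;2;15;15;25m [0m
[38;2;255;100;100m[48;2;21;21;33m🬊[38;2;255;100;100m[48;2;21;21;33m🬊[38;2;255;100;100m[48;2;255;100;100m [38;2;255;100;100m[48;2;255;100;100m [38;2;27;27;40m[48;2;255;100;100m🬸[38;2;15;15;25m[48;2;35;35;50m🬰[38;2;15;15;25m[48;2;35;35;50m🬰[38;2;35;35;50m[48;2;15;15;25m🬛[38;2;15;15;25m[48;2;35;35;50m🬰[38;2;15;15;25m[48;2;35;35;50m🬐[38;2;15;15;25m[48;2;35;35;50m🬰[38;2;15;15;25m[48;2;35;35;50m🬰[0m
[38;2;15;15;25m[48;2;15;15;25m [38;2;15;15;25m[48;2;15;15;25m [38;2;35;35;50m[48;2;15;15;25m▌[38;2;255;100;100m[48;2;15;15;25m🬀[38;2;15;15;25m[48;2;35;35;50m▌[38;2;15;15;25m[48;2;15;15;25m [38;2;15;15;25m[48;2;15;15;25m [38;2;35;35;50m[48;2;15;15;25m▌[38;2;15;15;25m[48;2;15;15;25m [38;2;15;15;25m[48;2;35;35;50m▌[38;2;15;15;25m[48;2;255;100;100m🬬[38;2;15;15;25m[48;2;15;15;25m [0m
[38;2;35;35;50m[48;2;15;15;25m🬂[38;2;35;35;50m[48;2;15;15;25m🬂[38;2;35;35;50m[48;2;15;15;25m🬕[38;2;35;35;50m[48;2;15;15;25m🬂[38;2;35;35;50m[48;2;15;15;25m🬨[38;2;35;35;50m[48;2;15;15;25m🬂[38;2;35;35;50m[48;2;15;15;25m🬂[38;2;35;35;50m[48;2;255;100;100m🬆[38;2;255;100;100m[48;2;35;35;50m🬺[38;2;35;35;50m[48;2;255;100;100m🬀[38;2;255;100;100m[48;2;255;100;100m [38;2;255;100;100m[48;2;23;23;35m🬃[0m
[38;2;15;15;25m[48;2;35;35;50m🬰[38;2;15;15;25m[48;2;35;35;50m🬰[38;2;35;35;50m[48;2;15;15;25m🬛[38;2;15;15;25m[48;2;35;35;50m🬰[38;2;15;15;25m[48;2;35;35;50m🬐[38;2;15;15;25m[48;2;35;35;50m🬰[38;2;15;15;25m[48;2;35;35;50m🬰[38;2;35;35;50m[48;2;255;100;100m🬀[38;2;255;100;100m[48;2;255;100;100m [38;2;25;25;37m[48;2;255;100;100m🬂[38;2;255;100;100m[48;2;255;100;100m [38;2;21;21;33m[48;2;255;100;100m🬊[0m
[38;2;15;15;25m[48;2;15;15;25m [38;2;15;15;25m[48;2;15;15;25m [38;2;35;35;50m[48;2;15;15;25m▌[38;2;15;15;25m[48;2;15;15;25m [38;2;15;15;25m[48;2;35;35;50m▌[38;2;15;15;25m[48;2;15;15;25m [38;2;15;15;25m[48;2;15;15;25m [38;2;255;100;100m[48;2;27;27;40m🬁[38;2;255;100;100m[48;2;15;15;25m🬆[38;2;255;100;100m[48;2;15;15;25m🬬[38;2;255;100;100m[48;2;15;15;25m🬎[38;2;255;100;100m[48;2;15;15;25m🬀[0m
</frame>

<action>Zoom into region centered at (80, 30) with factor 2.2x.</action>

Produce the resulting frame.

<frame>
[38;2;15;15;25m[48;2;15;15;25m [38;2;15;15;25m[48;2;15;15;25m [38;2;35;35;50m[48;2;15;15;25m▌[38;2;15;15;25m[48;2;15;15;25m [38;2;23;23;35m[48;2;255;100;100m🬝[38;2;15;15;25m[48;2;15;15;25m [38;2;15;15;25m[48;2;15;15;25m [38;2;35;35;50m[48;2;15;15;25m▌[38;2;255;100;100m[48;2;15;15;25m🬊[38;2;255;100;100m[48;2;35;35;50m🬝[38;2;255;100;100m[48;2;15;15;25m🬀[38;2;15;15;25m[48;2;15;15;25m [0m
[38;2;15;15;25m[48;2;35;35;50m🬰[38;2;15;15;25m[48;2;35;35;50m🬰[38;2;35;35;50m[48;2;15;15;25m🬛[38;2;19;19;30m[48;2;255;100;100m🬴[38;2;255;100;100m[48;2;255;100;100m [38;2;255;100;100m[48;2;15;15;25m🬛[38;2;15;15;25m[48;2;35;35;50m🬰[38;2;35;35;50m[48;2;15;15;25m🬛[38;2;15;15;25m[48;2;35;35;50m🬰[38;2;15;15;25m[48;2;35;35;50m🬐[38;2;15;15;25m[48;2;35;35;50m🬰[38;2;15;15;25m[48;2;35;35;50m🬰[0m
[38;2;15;15;25m[48;2;15;15;25m [38;2;15;15;25m[48;2;15;15;25m [38;2;35;35;50m[48;2;15;15;25m▌[38;2;15;15;25m[48;2;15;15;25m [38;2;15;15;25m[48;2;255;100;100m🬀[38;2;255;100;100m[48;2;255;100;100m [38;2;15;15;25m[48;2;255;100;100m🬸[38;2;35;35;50m[48;2;15;15;25m▌[38;2;15;15;25m[48;2;15;15;25m [38;2;23;23;35m[48;2;255;100;100m🬝[38;2;15;15;25m[48;2;255;100;100m🬊[38;2;15;15;25m[48;2;15;15;25m [0m
[38;2;35;35;50m[48;2;15;15;25m🬂[38;2;35;35;50m[48;2;15;15;25m🬂[38;2;35;35;50m[48;2;15;15;25m🬕[38;2;255;100;100m[48;2;19;19;30m🬁[38;2;255;100;100m[48;2;15;15;25m🬬[38;2;255;100;100m[48;2;15;15;25m🬆[38;2;35;35;50m[48;2;15;15;25m🬂[38;2;31;31;45m[48;2;255;100;100m🬝[38;2;255;100;100m[48;2;28;28;41m🬱[38;2;255;100;100m[48;2;21;21;33m🬊[38;2;255;100;100m[48;2;15;15;25m🬝[38;2;255;100;100m[48;2;19;19;30m🬀[0m
[38;2;15;15;25m[48;2;35;35;50m🬰[38;2;15;15;25m[48;2;35;35;50m🬰[38;2;35;35;50m[48;2;15;15;25m🬛[38;2;15;15;25m[48;2;35;35;50m🬰[38;2;15;15;25m[48;2;35;35;50m🬐[38;2;15;15;25m[48;2;35;35;50m🬰[38;2;15;15;25m[48;2;35;35;50m🬰[38;2;255;100;100m[48;2;28;28;41m🬊[38;2;255;100;100m[48;2;15;15;25m🬝[38;2;255;100;100m[48;2;31;31;45m🬀[38;2;15;15;25m[48;2;35;35;50m🬰[38;2;15;15;25m[48;2;35;35;50m🬰[0m
[38;2;15;15;25m[48;2;15;15;25m [38;2;15;15;25m[48;2;15;15;25m [38;2;35;35;50m[48;2;15;15;25m▌[38;2;15;15;25m[48;2;15;15;25m [38;2;15;15;25m[48;2;35;35;50m▌[38;2;15;15;25m[48;2;15;15;25m [38;2;15;15;25m[48;2;15;15;25m [38;2;35;35;50m[48;2;15;15;25m▌[38;2;15;15;25m[48;2;15;15;25m [38;2;15;15;25m[48;2;35;35;50m▌[38;2;15;15;25m[48;2;15;15;25m [38;2;15;15;25m[48;2;15;15;25m [0m
</frame>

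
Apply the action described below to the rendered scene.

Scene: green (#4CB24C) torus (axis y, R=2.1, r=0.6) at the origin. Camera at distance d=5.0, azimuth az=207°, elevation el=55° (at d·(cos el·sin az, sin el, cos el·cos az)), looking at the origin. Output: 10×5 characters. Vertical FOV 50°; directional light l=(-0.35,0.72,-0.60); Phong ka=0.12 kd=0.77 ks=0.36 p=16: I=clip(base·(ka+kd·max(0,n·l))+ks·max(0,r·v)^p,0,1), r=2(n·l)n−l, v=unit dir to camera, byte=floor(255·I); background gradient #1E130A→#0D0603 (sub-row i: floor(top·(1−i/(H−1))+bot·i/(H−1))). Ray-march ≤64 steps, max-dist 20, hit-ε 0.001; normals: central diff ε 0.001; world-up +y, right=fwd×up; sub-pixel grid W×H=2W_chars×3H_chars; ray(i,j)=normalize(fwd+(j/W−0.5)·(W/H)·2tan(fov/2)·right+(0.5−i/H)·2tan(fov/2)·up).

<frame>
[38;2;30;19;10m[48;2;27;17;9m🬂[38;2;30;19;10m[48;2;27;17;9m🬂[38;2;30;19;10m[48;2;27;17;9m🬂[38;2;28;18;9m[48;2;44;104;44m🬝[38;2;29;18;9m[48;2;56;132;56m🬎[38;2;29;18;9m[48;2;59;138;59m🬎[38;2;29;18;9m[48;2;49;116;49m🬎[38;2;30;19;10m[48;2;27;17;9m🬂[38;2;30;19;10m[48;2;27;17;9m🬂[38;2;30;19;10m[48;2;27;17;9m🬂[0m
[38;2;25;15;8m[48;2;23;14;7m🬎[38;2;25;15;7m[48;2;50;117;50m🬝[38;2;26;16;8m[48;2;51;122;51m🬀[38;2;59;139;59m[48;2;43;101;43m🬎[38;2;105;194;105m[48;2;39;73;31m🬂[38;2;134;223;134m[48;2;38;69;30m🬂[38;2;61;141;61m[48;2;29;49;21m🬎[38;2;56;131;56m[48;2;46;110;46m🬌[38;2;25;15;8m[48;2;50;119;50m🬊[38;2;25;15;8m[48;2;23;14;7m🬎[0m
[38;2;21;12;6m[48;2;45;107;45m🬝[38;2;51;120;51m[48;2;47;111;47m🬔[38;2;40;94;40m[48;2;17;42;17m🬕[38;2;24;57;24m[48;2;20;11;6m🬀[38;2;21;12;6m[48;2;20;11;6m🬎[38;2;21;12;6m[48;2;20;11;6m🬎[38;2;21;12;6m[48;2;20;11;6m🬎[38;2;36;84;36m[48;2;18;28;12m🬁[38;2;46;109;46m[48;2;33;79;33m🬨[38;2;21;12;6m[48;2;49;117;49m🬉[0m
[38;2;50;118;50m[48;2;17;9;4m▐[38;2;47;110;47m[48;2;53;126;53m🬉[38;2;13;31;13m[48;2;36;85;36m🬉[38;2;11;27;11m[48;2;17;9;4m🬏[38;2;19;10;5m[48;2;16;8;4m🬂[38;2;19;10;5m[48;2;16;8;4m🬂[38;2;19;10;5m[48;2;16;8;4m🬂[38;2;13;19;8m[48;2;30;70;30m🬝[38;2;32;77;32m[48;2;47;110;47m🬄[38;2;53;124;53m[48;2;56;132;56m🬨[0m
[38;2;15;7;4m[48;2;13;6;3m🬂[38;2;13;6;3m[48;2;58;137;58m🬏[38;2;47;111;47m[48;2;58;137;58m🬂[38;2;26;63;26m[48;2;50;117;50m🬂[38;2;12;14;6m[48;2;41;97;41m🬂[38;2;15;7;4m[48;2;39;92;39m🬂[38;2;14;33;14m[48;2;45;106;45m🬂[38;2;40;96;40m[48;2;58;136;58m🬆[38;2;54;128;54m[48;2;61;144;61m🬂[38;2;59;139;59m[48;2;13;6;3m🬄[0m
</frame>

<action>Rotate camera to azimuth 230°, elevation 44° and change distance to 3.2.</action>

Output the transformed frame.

<frame>
[38;2;30;19;10m[48;2;27;17;9m🬂[38;2;29;18;9m[48;2;51;120;51m🬎[38;2;29;18;9m[48;2;52;124;52m🬆[38;2;30;19;10m[48;2;56;133;56m🬂[38;2;30;19;10m[48;2;67;150;67m🬂[38;2;30;19;10m[48;2;97;184;97m🬂[38;2;30;19;10m[48;2;80;167;80m🬂[38;2;30;19;10m[48;2;59;139;59m🬂[38;2;29;18;9m[48;2;59;138;59m🬎[38;2;48;114;48m[48;2;28;18;9m🬏[0m
[38;2;48;113;48m[48;2;37;88;37m🬎[38;2;44;103;44m[48;2;28;65;28m🬎[38;2;41;98;41m[48;2;20;48;20m🬎[38;2;42;99;42m[48;2;11;26;11m🬎[38;2;43;103;43m[48;2;23;14;7m🬎[38;2;48;113;48m[48;2;23;14;7m🬎[38;2;55;129;55m[48;2;16;19;8m🬎[38;2;59;139;59m[48;2;35;83;35m🬎[38;2;59;140;59m[48;2;47;112;47m🬎[38;2;56;133;56m[48;2;51;122;51m🬎[0m
[38;2;27;64;27m[48;2;14;34;14m🬆[38;2;14;35;14m[48;2;11;18;8m🬂[38;2;9;21;9m[48;2;20;11;6m🬀[38;2;21;12;6m[48;2;20;11;6m🬎[38;2;21;12;6m[48;2;20;11;6m🬎[38;2;21;12;6m[48;2;20;11;6m🬎[38;2;21;12;6m[48;2;20;11;6m🬎[38;2;21;12;6m[48;2;20;11;6m🬎[38;2;30;70;30m[48;2;20;11;6m🬊[38;2;42;100;42m[48;2;28;67;28m🬊[0m
[38;2;9;21;9m[48;2;16;38;16m▐[38;2;9;21;9m[48;2;17;9;4m▌[38;2;19;10;5m[48;2;16;8;4m🬂[38;2;19;10;5m[48;2;16;8;4m🬂[38;2;19;10;5m[48;2;16;8;4m🬂[38;2;19;10;5m[48;2;16;8;4m🬂[38;2;19;10;5m[48;2;16;8;4m🬂[38;2;19;10;5m[48;2;16;8;4m🬂[38;2;19;10;5m[48;2;16;8;4m🬂[38;2;23;54;23m[48;2;10;24;10m▐[0m
[38;2;18;43;18m[48;2;30;70;30m🬊[38;2;11;18;8m[48;2;17;41;17m🬎[38;2;14;6;3m[48;2;9;21;9m🬎[38;2;15;7;4m[48;2;13;6;3m🬂[38;2;15;7;4m[48;2;13;6;3m🬂[38;2;15;7;4m[48;2;13;6;3m🬂[38;2;15;7;4m[48;2;13;6;3m🬂[38;2;14;6;3m[48;2;9;21;9m🬝[38;2;13;11;5m[48;2;17;42;17m🬎[38;2;18;43;18m[48;2;29;69;29m🬄[0m
</frame>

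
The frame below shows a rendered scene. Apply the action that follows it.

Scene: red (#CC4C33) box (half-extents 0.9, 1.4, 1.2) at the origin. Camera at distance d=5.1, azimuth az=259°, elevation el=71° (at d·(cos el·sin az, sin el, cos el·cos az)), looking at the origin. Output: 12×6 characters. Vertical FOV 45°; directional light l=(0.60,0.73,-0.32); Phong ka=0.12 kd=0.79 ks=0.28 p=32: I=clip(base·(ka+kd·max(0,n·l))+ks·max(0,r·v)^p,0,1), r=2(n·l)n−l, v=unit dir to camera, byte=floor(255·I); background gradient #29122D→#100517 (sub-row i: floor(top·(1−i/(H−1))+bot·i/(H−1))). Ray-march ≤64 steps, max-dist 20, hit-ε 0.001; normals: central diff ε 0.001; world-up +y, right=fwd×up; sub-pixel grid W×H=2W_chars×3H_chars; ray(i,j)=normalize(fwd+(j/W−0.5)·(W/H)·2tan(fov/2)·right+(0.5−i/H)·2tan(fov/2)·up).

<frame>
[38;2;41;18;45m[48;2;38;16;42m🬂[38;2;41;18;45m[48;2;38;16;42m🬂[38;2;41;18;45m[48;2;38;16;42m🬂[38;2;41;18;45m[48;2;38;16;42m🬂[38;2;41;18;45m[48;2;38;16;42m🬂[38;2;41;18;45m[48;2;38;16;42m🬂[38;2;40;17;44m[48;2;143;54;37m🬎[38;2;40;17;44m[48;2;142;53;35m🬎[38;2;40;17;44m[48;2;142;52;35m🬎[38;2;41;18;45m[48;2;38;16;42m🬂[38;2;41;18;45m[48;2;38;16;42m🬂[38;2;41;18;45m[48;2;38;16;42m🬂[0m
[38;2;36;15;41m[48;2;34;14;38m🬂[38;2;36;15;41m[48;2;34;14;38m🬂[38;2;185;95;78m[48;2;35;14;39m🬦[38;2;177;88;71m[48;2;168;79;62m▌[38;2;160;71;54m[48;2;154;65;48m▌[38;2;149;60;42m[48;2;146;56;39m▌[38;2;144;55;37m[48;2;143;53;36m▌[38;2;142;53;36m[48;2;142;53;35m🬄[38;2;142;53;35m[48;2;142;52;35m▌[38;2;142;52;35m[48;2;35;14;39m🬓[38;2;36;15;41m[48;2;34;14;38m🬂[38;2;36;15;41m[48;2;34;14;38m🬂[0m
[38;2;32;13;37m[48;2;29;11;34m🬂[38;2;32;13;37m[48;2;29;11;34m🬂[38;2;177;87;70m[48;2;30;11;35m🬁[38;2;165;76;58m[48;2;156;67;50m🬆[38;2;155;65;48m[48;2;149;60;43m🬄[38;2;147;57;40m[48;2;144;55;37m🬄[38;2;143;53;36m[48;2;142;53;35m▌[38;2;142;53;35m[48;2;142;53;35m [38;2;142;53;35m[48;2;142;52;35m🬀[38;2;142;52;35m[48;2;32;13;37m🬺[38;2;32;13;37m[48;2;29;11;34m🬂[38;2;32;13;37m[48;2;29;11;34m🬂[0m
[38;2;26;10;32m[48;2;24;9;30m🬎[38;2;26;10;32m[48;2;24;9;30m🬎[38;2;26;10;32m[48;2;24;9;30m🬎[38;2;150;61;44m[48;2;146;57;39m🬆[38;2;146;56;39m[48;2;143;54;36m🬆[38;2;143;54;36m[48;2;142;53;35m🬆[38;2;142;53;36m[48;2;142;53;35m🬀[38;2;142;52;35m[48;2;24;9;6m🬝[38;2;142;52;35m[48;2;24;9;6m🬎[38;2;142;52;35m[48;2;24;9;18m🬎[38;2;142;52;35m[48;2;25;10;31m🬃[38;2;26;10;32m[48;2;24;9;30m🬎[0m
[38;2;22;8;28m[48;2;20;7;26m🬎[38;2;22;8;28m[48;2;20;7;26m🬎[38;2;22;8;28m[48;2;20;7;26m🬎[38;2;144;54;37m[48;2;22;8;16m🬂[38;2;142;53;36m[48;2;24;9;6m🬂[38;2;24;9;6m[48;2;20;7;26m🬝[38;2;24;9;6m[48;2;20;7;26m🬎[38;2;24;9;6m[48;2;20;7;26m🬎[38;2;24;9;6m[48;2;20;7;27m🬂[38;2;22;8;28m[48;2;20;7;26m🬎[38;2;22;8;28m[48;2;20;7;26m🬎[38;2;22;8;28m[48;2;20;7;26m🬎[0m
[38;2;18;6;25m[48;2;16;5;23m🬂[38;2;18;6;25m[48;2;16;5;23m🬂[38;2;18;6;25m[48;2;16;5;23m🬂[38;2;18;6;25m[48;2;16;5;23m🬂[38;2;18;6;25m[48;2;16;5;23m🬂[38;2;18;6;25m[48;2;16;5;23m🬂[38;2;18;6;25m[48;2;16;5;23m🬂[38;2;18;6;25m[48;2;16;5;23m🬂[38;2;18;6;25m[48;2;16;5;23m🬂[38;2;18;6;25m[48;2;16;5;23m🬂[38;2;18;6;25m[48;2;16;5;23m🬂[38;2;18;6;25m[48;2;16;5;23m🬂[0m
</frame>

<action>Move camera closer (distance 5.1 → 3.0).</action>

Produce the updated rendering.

<frame>
[38;2;199;110;93m[48;2;205;116;98m🬂[38;2;197;108;91m[48;2;204;115;97m🬊[38;2;185;96;79m[48;2;195;105;88m🬨[38;2;167;78;61m[48;2;176;87;69m▐[38;2;154;65;47m[48;2;160;71;53m▐[38;2;146;56;39m[48;2;149;60;42m▐[38;2;143;54;36m[48;2;144;55;37m▐[38;2;142;53;36m[48;2;142;53;35m▌[38;2;142;53;35m[48;2;142;52;35m▌[38;2;142;52;35m[48;2;142;52;35m [38;2;142;52;35m[48;2;142;52;35m [38;2;142;52;35m[48;2;142;52;35m [0m
[38;2;204;115;98m[48;2;196;107;90m🬎[38;2;204;115;97m[48;2;197;108;91m🬆[38;2;196;106;89m[48;2;187;97;80m🬄[38;2;177;88;71m[48;2;168;79;62m▌[38;2;160;71;54m[48;2;154;65;48m▌[38;2;149;60;42m[48;2;146;56;39m▌[38;2;144;55;37m[48;2;143;53;36m▌[38;2;142;53;36m[48;2;142;53;35m🬄[38;2;142;53;35m[48;2;142;52;35m▌[38;2;142;52;35m[48;2;142;52;35m [38;2;142;52;35m[48;2;142;52;35m [38;2;142;52;35m[48;2;142;52;35m [0m
[38;2;185;96;79m[48;2;173;84;66m🬊[38;2;185;96;78m[48;2;172;83;66m🬆[38;2;178;88;71m[48;2;166;76;59m🬆[38;2;165;76;58m[48;2;156;67;50m🬆[38;2;155;65;48m[48;2;149;60;43m🬄[38;2;147;57;40m[48;2;144;55;37m🬄[38;2;143;53;36m[48;2;142;53;35m▌[38;2;142;53;35m[48;2;142;53;35m [38;2;142;53;35m[48;2;142;52;35m🬀[38;2;142;52;35m[48;2;142;52;35m [38;2;142;52;35m[48;2;142;52;35m [38;2;142;52;35m[48;2;142;52;35m [0m
[38;2;162;73;56m[48;2;153;64;46m🬂[38;2;162;72;55m[48;2;153;63;46m🬂[38;2;157;68;51m[48;2;150;61;43m🬂[38;2;150;61;44m[48;2;146;57;39m🬆[38;2;146;56;39m[48;2;143;54;36m🬆[38;2;143;54;36m[48;2;142;53;35m🬆[38;2;142;53;36m[48;2;142;53;35m🬀[38;2;142;53;35m[48;2;142;52;35m🬄[38;2;142;52;35m[48;2;142;52;35m [38;2;142;52;35m[48;2;142;52;35m [38;2;142;52;35m[48;2;142;52;35m [38;2;142;52;35m[48;2;142;52;35m [0m
[38;2;147;58;41m[48;2;144;55;37m🬂[38;2;147;57;40m[48;2;143;54;37m🬂[38;2;145;56;39m[48;2;143;54;36m🬂[38;2;144;54;37m[48;2;142;53;36m🬂[38;2;143;54;36m[48;2;142;53;35m🬀[38;2;142;53;35m[48;2;142;53;35m [38;2;142;53;35m[48;2;142;52;35m🬆[38;2;142;52;35m[48;2;142;52;35m [38;2;142;52;35m[48;2;142;52;35m [38;2;142;52;35m[48;2;142;52;35m [38;2;142;52;35m[48;2;20;7;26m🬎[38;2;142;52;35m[48;2;20;7;26m🬎[0m
[38;2;142;53;36m[48;2;142;53;35m🬆[38;2;142;53;36m[48;2;142;53;35m🬂[38;2;142;53;35m[48;2;24;9;6m🬝[38;2;142;53;35m[48;2;16;5;23m🬎[38;2;142;52;35m[48;2;16;5;23m🬎[38;2;142;52;35m[48;2;18;6;19m🬂[38;2;142;52;35m[48;2;16;5;23m🬂[38;2;142;52;35m[48;2;18;5;20m🬀[38;2;18;6;25m[48;2;16;5;23m🬂[38;2;18;6;25m[48;2;16;5;23m🬂[38;2;18;6;25m[48;2;16;5;23m🬂[38;2;18;6;25m[48;2;16;5;23m🬂[0m
</frame>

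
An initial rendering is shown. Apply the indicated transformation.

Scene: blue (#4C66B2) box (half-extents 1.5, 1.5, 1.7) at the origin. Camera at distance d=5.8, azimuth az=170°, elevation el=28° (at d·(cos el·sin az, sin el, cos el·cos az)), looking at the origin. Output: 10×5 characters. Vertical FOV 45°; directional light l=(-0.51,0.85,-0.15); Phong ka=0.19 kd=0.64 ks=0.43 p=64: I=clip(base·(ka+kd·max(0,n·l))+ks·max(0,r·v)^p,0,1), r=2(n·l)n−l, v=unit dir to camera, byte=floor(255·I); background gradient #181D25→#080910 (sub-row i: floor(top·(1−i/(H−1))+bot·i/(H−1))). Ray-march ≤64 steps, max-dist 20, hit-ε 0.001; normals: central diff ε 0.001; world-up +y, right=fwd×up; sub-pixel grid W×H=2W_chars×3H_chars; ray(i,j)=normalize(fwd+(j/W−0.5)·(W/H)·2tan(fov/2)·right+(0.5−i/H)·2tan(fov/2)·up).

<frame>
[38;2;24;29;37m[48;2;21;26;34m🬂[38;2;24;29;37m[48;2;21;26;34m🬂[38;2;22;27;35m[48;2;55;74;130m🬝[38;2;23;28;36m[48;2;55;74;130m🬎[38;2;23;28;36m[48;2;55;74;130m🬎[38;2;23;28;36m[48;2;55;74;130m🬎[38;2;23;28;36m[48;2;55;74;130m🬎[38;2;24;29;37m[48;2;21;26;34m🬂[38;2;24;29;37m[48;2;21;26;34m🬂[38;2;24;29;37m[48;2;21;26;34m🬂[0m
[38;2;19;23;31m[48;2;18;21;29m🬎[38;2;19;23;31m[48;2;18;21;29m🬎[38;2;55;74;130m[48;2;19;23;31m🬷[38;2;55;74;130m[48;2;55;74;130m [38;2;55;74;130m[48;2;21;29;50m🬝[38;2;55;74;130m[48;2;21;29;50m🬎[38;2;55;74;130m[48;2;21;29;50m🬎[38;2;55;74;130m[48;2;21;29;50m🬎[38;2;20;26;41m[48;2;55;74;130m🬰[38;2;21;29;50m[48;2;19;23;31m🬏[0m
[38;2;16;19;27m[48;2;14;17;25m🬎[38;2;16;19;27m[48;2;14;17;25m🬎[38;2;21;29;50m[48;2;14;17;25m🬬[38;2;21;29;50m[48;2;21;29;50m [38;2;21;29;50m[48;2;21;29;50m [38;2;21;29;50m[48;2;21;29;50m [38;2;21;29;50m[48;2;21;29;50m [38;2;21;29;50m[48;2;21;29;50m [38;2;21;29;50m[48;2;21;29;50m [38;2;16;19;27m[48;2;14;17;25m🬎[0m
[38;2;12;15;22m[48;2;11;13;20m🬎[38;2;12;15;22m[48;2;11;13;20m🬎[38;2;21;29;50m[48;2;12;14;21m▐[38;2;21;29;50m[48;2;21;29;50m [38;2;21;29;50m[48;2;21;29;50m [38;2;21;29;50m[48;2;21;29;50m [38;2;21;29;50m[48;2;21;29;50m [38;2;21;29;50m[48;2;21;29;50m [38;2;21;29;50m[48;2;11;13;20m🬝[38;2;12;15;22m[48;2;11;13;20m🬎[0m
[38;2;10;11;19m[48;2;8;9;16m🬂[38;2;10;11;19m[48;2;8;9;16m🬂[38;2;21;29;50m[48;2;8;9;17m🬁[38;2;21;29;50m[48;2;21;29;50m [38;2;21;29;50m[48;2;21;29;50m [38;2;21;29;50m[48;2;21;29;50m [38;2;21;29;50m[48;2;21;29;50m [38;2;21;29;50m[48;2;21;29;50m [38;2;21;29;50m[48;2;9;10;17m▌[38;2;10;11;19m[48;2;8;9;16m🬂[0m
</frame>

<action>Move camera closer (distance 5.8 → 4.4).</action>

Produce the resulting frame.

<frame>
[38;2;24;29;37m[48;2;21;26;34m🬂[38;2;23;28;36m[48;2;55;74;130m🬆[38;2;24;29;37m[48;2;55;74;130m🬂[38;2;24;29;37m[48;2;55;74;130m🬂[38;2;24;29;37m[48;2;55;74;130m🬂[38;2;24;29;37m[48;2;55;74;130m🬂[38;2;24;29;37m[48;2;55;74;130m🬂[38;2;24;29;37m[48;2;55;74;130m🬂[38;2;24;29;37m[48;2;55;74;130m🬂[38;2;23;28;36m[48;2;55;74;130m🬎[0m
[38;2;20;28;46m[48;2;55;74;130m🬺[38;2;55;74;130m[48;2;21;29;50m🬂[38;2;55;74;130m[48;2;21;29;50m🬂[38;2;55;74;130m[48;2;21;29;50m🬂[38;2;55;74;130m[48;2;21;29;50m🬂[38;2;55;74;130m[48;2;21;29;50m🬂[38;2;55;74;130m[48;2;21;29;50m🬂[38;2;55;74;130m[48;2;21;29;50m🬀[38;2;21;29;50m[48;2;21;29;50m [38;2;21;29;50m[48;2;21;29;50m [0m
[38;2;21;29;50m[48;2;15;18;25m🬨[38;2;21;29;50m[48;2;21;29;50m [38;2;21;29;50m[48;2;21;29;50m [38;2;21;29;50m[48;2;21;29;50m [38;2;21;29;50m[48;2;21;29;50m [38;2;21;29;50m[48;2;21;29;50m [38;2;21;29;50m[48;2;21;29;50m [38;2;21;29;50m[48;2;21;29;50m [38;2;21;29;50m[48;2;21;29;50m [38;2;21;29;50m[48;2;21;29;50m [0m
[38;2;21;29;50m[48;2;11;14;21m🬁[38;2;21;29;50m[48;2;21;29;50m [38;2;21;29;50m[48;2;21;29;50m [38;2;21;29;50m[48;2;21;29;50m [38;2;21;29;50m[48;2;21;29;50m [38;2;21;29;50m[48;2;21;29;50m [38;2;21;29;50m[48;2;21;29;50m [38;2;21;29;50m[48;2;21;29;50m [38;2;21;29;50m[48;2;21;29;50m [38;2;21;29;50m[48;2;21;29;50m [0m
[38;2;10;11;19m[48;2;8;9;16m🬂[38;2;21;29;50m[48;2;8;9;16m🬬[38;2;21;29;50m[48;2;21;29;50m [38;2;21;29;50m[48;2;21;29;50m [38;2;21;29;50m[48;2;21;29;50m [38;2;21;29;50m[48;2;21;29;50m [38;2;21;29;50m[48;2;21;29;50m [38;2;21;29;50m[48;2;21;29;50m [38;2;21;29;50m[48;2;21;29;50m [38;2;21;29;50m[48;2;21;29;50m [0m
</frame>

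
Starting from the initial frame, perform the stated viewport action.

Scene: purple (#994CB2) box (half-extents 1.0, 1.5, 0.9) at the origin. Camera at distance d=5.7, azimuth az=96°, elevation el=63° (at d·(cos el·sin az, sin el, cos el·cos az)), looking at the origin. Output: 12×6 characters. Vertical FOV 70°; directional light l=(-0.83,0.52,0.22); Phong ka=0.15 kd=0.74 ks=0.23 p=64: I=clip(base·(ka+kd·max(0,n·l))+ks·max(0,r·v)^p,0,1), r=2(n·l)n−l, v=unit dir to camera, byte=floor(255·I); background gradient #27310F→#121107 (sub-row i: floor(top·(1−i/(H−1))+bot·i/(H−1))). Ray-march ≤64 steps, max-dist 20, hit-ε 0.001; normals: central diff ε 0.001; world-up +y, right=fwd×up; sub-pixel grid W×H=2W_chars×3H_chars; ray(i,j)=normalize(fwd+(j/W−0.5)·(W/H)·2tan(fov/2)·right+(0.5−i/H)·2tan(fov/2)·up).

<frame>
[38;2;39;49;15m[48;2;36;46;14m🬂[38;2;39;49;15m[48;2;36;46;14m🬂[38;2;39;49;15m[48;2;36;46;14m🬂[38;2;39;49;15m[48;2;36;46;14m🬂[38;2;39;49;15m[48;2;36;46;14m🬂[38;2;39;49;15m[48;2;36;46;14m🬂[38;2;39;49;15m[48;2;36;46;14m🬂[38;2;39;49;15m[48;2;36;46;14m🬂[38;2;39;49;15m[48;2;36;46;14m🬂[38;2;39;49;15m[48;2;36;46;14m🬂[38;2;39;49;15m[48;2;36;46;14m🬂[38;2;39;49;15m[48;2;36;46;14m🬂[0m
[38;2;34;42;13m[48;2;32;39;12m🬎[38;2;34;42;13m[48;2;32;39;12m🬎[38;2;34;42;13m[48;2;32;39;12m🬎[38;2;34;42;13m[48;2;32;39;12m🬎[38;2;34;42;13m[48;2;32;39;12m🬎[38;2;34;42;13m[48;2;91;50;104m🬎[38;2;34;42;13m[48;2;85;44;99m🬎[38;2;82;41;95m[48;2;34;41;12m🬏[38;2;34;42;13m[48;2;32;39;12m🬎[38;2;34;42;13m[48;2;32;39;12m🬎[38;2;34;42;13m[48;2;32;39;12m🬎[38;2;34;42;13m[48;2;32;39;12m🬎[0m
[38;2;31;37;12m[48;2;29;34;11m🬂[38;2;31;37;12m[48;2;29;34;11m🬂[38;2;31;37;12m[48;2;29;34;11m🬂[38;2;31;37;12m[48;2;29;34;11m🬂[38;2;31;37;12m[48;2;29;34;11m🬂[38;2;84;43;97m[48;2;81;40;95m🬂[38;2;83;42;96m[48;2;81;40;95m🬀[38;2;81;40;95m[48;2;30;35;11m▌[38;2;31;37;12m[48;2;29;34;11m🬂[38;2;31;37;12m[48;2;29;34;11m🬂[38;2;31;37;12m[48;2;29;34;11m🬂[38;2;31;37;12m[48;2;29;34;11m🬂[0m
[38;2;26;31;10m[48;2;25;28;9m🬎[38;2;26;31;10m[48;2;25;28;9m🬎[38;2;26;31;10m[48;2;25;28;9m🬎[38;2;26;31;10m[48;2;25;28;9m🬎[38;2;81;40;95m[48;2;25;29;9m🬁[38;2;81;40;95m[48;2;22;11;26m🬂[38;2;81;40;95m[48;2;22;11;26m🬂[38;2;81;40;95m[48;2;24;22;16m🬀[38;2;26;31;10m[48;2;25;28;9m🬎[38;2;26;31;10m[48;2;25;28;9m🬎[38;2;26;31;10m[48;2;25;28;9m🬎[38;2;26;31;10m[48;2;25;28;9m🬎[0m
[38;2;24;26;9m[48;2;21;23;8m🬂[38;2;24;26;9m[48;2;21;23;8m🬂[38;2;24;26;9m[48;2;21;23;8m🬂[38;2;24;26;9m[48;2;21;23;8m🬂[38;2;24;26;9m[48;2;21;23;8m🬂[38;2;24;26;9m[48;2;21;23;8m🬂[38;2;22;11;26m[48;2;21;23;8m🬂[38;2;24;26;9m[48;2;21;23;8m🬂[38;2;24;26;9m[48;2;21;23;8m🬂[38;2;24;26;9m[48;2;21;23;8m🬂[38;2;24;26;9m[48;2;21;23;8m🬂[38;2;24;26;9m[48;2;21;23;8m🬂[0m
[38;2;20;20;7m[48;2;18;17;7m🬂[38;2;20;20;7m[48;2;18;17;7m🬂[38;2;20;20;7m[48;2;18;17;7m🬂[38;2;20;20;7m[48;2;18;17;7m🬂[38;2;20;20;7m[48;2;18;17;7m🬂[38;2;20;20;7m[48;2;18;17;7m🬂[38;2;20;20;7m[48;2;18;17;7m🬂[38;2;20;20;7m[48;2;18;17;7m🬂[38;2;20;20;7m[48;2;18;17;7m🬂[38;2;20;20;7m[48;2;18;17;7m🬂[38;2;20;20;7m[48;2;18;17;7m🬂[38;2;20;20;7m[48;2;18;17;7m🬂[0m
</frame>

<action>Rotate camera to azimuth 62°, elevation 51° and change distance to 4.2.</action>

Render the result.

<frame>
[38;2;39;49;15m[48;2;36;46;14m🬂[38;2;39;49;15m[48;2;36;46;14m🬂[38;2;39;49;15m[48;2;36;46;14m🬂[38;2;39;49;15m[48;2;36;46;14m🬂[38;2;39;49;15m[48;2;36;46;14m🬂[38;2;39;49;15m[48;2;36;46;14m🬂[38;2;39;49;15m[48;2;36;46;14m🬂[38;2;39;49;15m[48;2;36;46;14m🬂[38;2;39;49;15m[48;2;36;46;14m🬂[38;2;39;49;15m[48;2;36;46;14m🬂[38;2;39;49;15m[48;2;36;46;14m🬂[38;2;39;49;15m[48;2;36;46;14m🬂[0m
[38;2;34;42;13m[48;2;32;39;12m🬎[38;2;34;42;13m[48;2;32;39;12m🬎[38;2;34;42;13m[48;2;32;39;12m🬎[38;2;34;42;13m[48;2;32;39;12m🬎[38;2;35;43;13m[48;2;82;40;95m🬂[38;2;35;43;13m[48;2;81;40;95m🬀[38;2;81;40;95m[48;2;81;40;95m [38;2;35;43;13m[48;2;81;40;95m🬂[38;2;81;40;95m[48;2;34;41;12m🬏[38;2;34;42;13m[48;2;32;39;12m🬎[38;2;34;42;13m[48;2;32;39;12m🬎[38;2;34;42;13m[48;2;32;39;12m🬎[0m
[38;2;31;37;12m[48;2;29;34;11m🬂[38;2;31;37;12m[48;2;29;34;11m🬂[38;2;31;37;12m[48;2;29;34;11m🬂[38;2;31;37;12m[48;2;29;34;11m🬂[38;2;82;41;95m[48;2;38;28;33m🬉[38;2;81;40;95m[48;2;81;40;95m [38;2;81;40;95m[48;2;81;40;95m [38;2;81;40;95m[48;2;22;11;26m🬎[38;2;81;40;95m[48;2;22;11;26m🬆[38;2;31;37;12m[48;2;29;34;11m🬂[38;2;31;37;12m[48;2;29;34;11m🬂[38;2;31;37;12m[48;2;29;34;11m🬂[0m
[38;2;26;31;10m[48;2;25;28;9m🬎[38;2;26;31;10m[48;2;25;28;9m🬎[38;2;26;31;10m[48;2;25;28;9m🬎[38;2;26;31;10m[48;2;25;28;9m🬎[38;2;47;23;55m[48;2;25;29;9m🬁[38;2;81;40;95m[48;2;34;17;40m🬂[38;2;22;11;26m[48;2;22;11;26m [38;2;22;11;26m[48;2;22;11;26m [38;2;22;11;26m[48;2;25;29;9m🬄[38;2;26;31;10m[48;2;25;28;9m🬎[38;2;26;31;10m[48;2;25;28;9m🬎[38;2;26;31;10m[48;2;25;28;9m🬎[0m
[38;2;24;26;9m[48;2;21;23;8m🬂[38;2;24;26;9m[48;2;21;23;8m🬂[38;2;24;26;9m[48;2;21;23;8m🬂[38;2;24;26;9m[48;2;21;23;8m🬂[38;2;24;26;9m[48;2;21;23;8m🬂[38;2;22;24;8m[48;2;22;11;26m▌[38;2;22;11;26m[48;2;21;22;8m🬝[38;2;22;11;26m[48;2;21;23;8m🬂[38;2;24;26;9m[48;2;21;23;8m🬂[38;2;24;26;9m[48;2;21;23;8m🬂[38;2;24;26;9m[48;2;21;23;8m🬂[38;2;24;26;9m[48;2;21;23;8m🬂[0m
[38;2;20;20;7m[48;2;18;17;7m🬂[38;2;20;20;7m[48;2;18;17;7m🬂[38;2;20;20;7m[48;2;18;17;7m🬂[38;2;20;20;7m[48;2;18;17;7m🬂[38;2;20;20;7m[48;2;18;17;7m🬂[38;2;20;20;7m[48;2;18;17;7m🬂[38;2;20;20;7m[48;2;18;17;7m🬂[38;2;20;20;7m[48;2;18;17;7m🬂[38;2;20;20;7m[48;2;18;17;7m🬂[38;2;20;20;7m[48;2;18;17;7m🬂[38;2;20;20;7m[48;2;18;17;7m🬂[38;2;20;20;7m[48;2;18;17;7m🬂[0m
</frame>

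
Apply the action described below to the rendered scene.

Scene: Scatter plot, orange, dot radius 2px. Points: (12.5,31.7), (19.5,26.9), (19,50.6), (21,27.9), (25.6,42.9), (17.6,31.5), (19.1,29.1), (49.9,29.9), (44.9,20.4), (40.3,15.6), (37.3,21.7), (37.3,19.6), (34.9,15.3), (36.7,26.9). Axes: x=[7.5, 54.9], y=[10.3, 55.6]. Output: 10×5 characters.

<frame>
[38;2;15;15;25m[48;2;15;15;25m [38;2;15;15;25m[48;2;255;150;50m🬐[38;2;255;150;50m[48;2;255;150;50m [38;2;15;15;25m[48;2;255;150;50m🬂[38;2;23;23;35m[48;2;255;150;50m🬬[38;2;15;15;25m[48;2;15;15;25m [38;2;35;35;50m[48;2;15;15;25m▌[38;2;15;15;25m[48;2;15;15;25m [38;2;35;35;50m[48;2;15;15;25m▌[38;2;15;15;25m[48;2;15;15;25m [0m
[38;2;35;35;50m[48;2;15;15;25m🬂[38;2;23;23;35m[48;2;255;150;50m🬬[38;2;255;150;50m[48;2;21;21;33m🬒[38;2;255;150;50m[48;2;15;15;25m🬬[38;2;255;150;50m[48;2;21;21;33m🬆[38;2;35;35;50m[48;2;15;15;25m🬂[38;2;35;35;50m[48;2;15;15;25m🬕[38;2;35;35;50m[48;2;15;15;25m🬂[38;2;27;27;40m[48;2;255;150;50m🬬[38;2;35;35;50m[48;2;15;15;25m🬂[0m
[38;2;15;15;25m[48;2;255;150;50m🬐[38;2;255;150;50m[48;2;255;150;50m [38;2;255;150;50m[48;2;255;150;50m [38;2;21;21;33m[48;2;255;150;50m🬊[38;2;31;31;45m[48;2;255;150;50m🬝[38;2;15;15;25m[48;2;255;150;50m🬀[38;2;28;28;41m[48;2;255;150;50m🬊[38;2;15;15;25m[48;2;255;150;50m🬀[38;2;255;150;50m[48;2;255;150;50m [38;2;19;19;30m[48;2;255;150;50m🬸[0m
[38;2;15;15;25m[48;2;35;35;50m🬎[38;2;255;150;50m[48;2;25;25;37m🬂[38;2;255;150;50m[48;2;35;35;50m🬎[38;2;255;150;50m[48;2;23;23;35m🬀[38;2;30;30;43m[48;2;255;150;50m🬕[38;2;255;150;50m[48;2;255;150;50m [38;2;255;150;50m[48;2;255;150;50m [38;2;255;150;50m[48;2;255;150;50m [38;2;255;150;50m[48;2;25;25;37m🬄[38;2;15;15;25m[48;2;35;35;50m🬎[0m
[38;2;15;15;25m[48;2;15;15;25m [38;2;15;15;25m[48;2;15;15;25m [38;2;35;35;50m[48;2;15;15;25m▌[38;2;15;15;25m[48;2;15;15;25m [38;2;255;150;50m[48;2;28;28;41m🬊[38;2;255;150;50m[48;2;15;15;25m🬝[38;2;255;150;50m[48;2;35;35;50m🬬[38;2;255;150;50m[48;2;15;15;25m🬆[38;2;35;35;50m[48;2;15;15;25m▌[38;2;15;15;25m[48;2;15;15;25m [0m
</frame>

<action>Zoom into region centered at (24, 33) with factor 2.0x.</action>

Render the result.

<frame>
[38;2;15;15;25m[48;2;15;15;25m [38;2;15;15;25m[48;2;15;15;25m [38;2;35;35;50m[48;2;15;15;25m▌[38;2;15;15;25m[48;2;15;15;25m [38;2;255;150;50m[48;2;28;28;41m🬊[38;2;255;150;50m[48;2;15;15;25m🬝[38;2;255;150;50m[48;2;23;23;35m🬀[38;2;15;15;25m[48;2;15;15;25m [38;2;35;35;50m[48;2;15;15;25m▌[38;2;15;15;25m[48;2;15;15;25m [0m
[38;2;23;23;35m[48;2;255;150;50m🬬[38;2;35;35;50m[48;2;15;15;25m🬂[38;2;27;27;40m[48;2;255;150;50m🬬[38;2;35;35;50m[48;2;15;15;25m🬂[38;2;35;35;50m[48;2;15;15;25m🬕[38;2;35;35;50m[48;2;15;15;25m🬂[38;2;35;35;50m[48;2;15;15;25m🬕[38;2;35;35;50m[48;2;15;15;25m🬂[38;2;35;35;50m[48;2;15;15;25m🬕[38;2;35;35;50m[48;2;15;15;25m🬂[0m
[38;2;255;150;50m[48;2;255;150;50m [38;2;15;15;25m[48;2;255;150;50m🬐[38;2;255;150;50m[48;2;255;150;50m [38;2;21;21;33m[48;2;255;150;50m🬊[38;2;35;35;50m[48;2;15;15;25m🬛[38;2;15;15;25m[48;2;35;35;50m🬰[38;2;35;35;50m[48;2;15;15;25m🬛[38;2;15;15;25m[48;2;35;35;50m🬰[38;2;35;35;50m[48;2;15;15;25m🬛[38;2;23;23;35m[48;2;255;150;50m🬝[0m
[38;2;255;150;50m[48;2;23;23;35m🬀[38;2;25;25;37m[48;2;255;150;50m🬲[38;2;255;150;50m[48;2;255;150;50m [38;2;255;150;50m[48;2;255;150;50m [38;2;255;150;50m[48;2;25;25;37m🬛[38;2;15;15;25m[48;2;35;35;50m🬎[38;2;35;35;50m[48;2;15;15;25m🬲[38;2;15;15;25m[48;2;35;35;50m🬎[38;2;31;31;45m[48;2;255;150;50m🬴[38;2;255;150;50m[48;2;255;150;50m [0m
[38;2;15;15;25m[48;2;15;15;25m [38;2;15;15;25m[48;2;15;15;25m [38;2;255;150;50m[48;2;27;27;40m🬁[38;2;15;15;25m[48;2;255;150;50m🬺[38;2;35;35;50m[48;2;15;15;25m▌[38;2;15;15;25m[48;2;15;15;25m [38;2;35;35;50m[48;2;15;15;25m▌[38;2;15;15;25m[48;2;15;15;25m [38;2;35;35;50m[48;2;15;15;25m▌[38;2;15;15;25m[48;2;255;150;50m🬺[0m
</frame>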